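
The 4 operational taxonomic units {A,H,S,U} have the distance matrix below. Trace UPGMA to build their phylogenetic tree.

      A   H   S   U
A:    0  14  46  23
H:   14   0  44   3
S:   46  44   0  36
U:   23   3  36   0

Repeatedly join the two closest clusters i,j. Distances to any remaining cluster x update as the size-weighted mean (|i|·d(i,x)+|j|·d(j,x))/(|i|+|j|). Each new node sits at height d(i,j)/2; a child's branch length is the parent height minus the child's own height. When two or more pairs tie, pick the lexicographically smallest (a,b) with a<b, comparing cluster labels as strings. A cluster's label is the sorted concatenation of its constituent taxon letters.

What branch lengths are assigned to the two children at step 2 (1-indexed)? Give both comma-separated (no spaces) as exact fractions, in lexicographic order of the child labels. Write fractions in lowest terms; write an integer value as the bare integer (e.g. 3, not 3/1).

iteration 1: select H,U (d=3); attach at lengths (3/2, 3/2); label the merged cluster HU
  updated: d(A,HU)=37/2, d(HU,S)=40
iteration 2: select A,HU (d=37/2); attach at lengths (37/4, 31/4); label the merged cluster AHU
  updated: d(AHU,S)=42
iteration 3: select AHU,S (d=42); attach at lengths (47/4, 21); label the merged cluster AHSU
final tree: ((A:37/4,(H:3/2,U:3/2):31/4):47/4,S:21)
total length: 211/4

37/4,31/4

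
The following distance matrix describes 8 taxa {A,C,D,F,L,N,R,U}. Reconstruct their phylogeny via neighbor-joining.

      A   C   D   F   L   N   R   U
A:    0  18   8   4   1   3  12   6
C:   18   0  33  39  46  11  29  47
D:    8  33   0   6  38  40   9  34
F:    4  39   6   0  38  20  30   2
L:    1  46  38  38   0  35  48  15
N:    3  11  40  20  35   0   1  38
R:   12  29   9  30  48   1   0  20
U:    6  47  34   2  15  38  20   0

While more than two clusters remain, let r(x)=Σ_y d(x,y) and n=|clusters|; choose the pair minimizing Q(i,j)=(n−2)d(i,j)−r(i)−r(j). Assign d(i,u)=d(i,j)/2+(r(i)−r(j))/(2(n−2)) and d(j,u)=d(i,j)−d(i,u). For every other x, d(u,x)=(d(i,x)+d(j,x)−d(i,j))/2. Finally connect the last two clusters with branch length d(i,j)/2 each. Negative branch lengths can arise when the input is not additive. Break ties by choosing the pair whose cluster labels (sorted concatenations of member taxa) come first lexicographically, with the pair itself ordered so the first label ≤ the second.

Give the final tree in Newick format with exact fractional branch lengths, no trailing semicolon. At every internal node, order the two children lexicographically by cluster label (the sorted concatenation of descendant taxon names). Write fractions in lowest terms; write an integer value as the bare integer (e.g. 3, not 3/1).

(((A:-83/8,(L:73/6,U:17/6):51/8):47/8,((C:47/4,N:-3/4):121/20,R:69/20):75/8):51/16,(D:53/8,F:-5/8):51/16)

iteration 1: select C,N (d=11, Q=-305); attach at lengths (47/4, -3/4); label the merged cluster CN
  updated: d(A,CN)=5, d(CN,D)=31, d(CN,F)=24, d(CN,L)=35, d(CN,R)=19/2, d(CN,U)=37
iteration 2: select CN,R (d=19/2, Q=-445/2); attach at lengths (121/20, 69/20); label the merged cluster CNR
  updated: d(A,CNR)=15/4, d(CNR,D)=61/4, d(CNR,F)=89/4, d(CNR,L)=147/4, d(CNR,U)=95/4
iteration 3: select D,F (d=6, Q=-299/2); attach at lengths (53/8, -5/8); label the merged cluster DF
  updated: d(A,DF)=3, d(CNR,DF)=63/4, d(DF,L)=35, d(DF,U)=15
iteration 4: select L,U (d=15, Q=-205/2); attach at lengths (73/6, 17/6); label the merged cluster LU
  updated: d(A,LU)=-4, d(CNR,LU)=91/4, d(DF,LU)=35/2
iteration 5: select A,LU (d=-4, Q=-47); attach at lengths (-83/8, 51/8); label the merged cluster ALU
  updated: d(ALU,CNR)=61/4, d(ALU,DF)=49/4
iteration 6: select ALU,CNR (d=61/4, Q=-173/4); attach at lengths (47/8, 75/8); label the merged cluster ACLNRU
  updated: d(ACLNRU,DF)=51/8
iteration 7: select ACLNRU,DF (d=51/8); attach at lengths (51/16, 51/16); label the merged cluster ACDFLNRU
final tree: (((A:-83/8,(L:73/6,U:17/6):51/8):47/8,((C:47/4,N:-3/4):121/20,R:69/20):75/8):51/16,(D:53/8,F:-5/8):51/16)
total length: 473/8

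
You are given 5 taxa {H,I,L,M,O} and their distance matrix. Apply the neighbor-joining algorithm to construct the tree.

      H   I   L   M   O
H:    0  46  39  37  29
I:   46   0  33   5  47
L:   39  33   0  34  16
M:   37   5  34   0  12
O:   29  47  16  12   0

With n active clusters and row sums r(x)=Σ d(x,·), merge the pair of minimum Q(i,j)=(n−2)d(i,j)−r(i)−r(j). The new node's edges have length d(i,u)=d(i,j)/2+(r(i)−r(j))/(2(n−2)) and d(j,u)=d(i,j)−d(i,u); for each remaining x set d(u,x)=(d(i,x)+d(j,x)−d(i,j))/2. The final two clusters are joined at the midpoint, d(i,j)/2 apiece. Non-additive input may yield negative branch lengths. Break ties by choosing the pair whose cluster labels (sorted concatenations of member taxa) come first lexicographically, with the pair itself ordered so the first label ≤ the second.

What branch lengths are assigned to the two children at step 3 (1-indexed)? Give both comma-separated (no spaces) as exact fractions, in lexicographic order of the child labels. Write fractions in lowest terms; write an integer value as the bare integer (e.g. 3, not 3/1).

1. join I+M (d=5, Q=-204) ⇒ IM; edges |I|=29/3, |M|=-14/3
  updated: d(H,IM)=39, d(IM,L)=31, d(IM,O)=27
2. join H+IM (d=39, Q=-126) ⇒ HIM; edges |H|=22, |IM|=17
  updated: d(HIM,L)=31/2, d(HIM,O)=17/2
3. join HIM+L (d=31/2, Q=-40) ⇒ HILM; edges |HIM|=4, |L|=23/2
  updated: d(HILM,O)=9/2
4. join HILM+O (d=9/2) ⇒ HILMO; edges |HILM|=9/4, |O|=9/4
final tree: (((H:22,(I:29/3,M:-14/3):17):4,L:23/2):9/4,O:9/4)
total length: 64

4,23/2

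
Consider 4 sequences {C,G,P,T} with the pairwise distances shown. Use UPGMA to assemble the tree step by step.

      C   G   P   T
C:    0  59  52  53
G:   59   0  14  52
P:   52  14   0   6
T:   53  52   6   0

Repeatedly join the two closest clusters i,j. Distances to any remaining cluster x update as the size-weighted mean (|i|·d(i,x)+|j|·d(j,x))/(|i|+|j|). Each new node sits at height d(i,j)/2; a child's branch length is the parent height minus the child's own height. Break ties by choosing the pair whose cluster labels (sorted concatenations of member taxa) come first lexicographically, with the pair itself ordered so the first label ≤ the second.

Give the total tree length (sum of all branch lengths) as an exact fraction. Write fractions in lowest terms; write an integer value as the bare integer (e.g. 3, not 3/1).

445/6

step 1: merge (P,T) at d=6; branch lengths P→3, T→3; new cluster PT
  updated: d(C,PT)=105/2, d(G,PT)=33
step 2: merge (G,PT) at d=33; branch lengths G→33/2, PT→27/2; new cluster GPT
  updated: d(C,GPT)=164/3
step 3: merge (C,GPT) at d=164/3; branch lengths C→82/3, GPT→65/6; new cluster CGPT
final tree: (C:82/3,(G:33/2,(P:3,T:3):27/2):65/6)
total length: 445/6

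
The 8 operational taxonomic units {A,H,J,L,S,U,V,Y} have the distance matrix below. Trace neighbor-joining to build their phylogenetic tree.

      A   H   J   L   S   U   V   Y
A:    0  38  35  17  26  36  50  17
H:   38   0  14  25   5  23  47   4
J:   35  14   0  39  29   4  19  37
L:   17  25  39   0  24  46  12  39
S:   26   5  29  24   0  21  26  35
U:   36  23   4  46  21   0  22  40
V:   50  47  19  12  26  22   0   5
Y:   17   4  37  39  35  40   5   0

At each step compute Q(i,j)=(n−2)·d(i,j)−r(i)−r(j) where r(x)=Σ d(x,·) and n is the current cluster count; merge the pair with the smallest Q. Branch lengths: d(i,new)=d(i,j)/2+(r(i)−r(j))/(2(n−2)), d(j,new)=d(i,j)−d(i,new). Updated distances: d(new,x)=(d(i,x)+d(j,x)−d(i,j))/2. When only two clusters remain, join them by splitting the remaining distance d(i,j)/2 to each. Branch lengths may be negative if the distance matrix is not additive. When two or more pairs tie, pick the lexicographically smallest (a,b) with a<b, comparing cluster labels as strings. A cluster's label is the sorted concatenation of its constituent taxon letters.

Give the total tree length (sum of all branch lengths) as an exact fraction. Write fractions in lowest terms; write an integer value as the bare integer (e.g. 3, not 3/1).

iteration 1: select J,U (d=4, Q=-345); attach at lengths (3/4, 13/4); label the merged cluster JU
  updated: d(A,JU)=67/2, d(H,JU)=33/2, d(JU,L)=81/2, d(JU,S)=23, d(JU,V)=37/2, d(JU,Y)=73/2
iteration 2: select V,Y (d=5, Q=-270); attach at lengths (47/10, 3/10); label the merged cluster VY
  updated: d(A,VY)=31, d(H,VY)=23, d(JU,VY)=25, d(L,VY)=23, d(S,VY)=28
iteration 3: select A,L (d=17, Q=-207); attach at lengths (21/2, 13/2); label the merged cluster AL
  updated: d(AL,H)=23, d(AL,JU)=57/2, d(AL,S)=33/2, d(AL,VY)=37/2
iteration 4: select AL,VY (d=37/2, Q=-251/2); attach at lengths (95/12, 127/12); label the merged cluster ALVY
  updated: d(ALVY,H)=55/4, d(ALVY,JU)=35/2, d(ALVY,S)=13
iteration 5: select ALVY,JU (d=35/2, Q=-265/4); attach at lengths (89/16, 191/16); label the merged cluster AJLUVY
  updated: d(AJLUVY,H)=51/8, d(AJLUVY,S)=37/4
iteration 6: select AJLUVY,H (d=51/8, Q=-165/8); attach at lengths (85/16, 17/16); label the merged cluster AHJLUVY
  updated: d(AHJLUVY,S)=63/16
iteration 7: select AHJLUVY,S (d=63/16); attach at lengths (63/32, 63/32); label the merged cluster AHJLSUVY
final tree: (((((A:21/2,L:13/2):95/12,(V:47/10,Y:3/10):127/12):89/16,(J:3/4,U:13/4):191/16):85/16,H:17/16):63/32,S:63/32)
total length: 1157/16

1157/16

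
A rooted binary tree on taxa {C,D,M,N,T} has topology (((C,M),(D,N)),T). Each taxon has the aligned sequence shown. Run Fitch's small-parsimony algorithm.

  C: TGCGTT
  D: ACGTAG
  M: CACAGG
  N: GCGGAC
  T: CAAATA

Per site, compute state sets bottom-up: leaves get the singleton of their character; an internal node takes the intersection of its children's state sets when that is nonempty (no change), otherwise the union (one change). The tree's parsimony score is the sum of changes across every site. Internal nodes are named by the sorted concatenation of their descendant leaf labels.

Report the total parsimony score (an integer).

site 0, node CM: C={T} ∪ M={C} → {C,T} (+1)
site 0, node DN: D={A} ∪ N={G} → {A,G} (+1)
site 0, node CDMN: CM={C,T} ∪ DN={A,G} → {A,C,G,T} (+1)
site 0, node CDMNT: CDMN={A,C,G,T} ∩ T={C} → {C} (+0)
site 1, node CM: C={G} ∪ M={A} → {A,G} (+1)
site 1, node DN: D={C} ∩ N={C} → {C} (+0)
site 1, node CDMN: CM={A,G} ∪ DN={C} → {A,C,G} (+1)
site 1, node CDMNT: CDMN={A,C,G} ∩ T={A} → {A} (+0)
site 2, node CM: C={C} ∩ M={C} → {C} (+0)
site 2, node DN: D={G} ∩ N={G} → {G} (+0)
site 2, node CDMN: CM={C} ∪ DN={G} → {C,G} (+1)
site 2, node CDMNT: CDMN={C,G} ∪ T={A} → {A,C,G} (+1)
site 3, node CM: C={G} ∪ M={A} → {A,G} (+1)
site 3, node DN: D={T} ∪ N={G} → {G,T} (+1)
site 3, node CDMN: CM={A,G} ∩ DN={G,T} → {G} (+0)
site 3, node CDMNT: CDMN={G} ∪ T={A} → {A,G} (+1)
site 4, node CM: C={T} ∪ M={G} → {G,T} (+1)
site 4, node DN: D={A} ∩ N={A} → {A} (+0)
site 4, node CDMN: CM={G,T} ∪ DN={A} → {A,G,T} (+1)
site 4, node CDMNT: CDMN={A,G,T} ∩ T={T} → {T} (+0)
site 5, node CM: C={T} ∪ M={G} → {G,T} (+1)
site 5, node DN: D={G} ∪ N={C} → {C,G} (+1)
site 5, node CDMN: CM={G,T} ∩ DN={C,G} → {G} (+0)
site 5, node CDMNT: CDMN={G} ∪ T={A} → {A,G} (+1)
per-site changes: [3, 2, 2, 3, 2, 3]; total = 15

15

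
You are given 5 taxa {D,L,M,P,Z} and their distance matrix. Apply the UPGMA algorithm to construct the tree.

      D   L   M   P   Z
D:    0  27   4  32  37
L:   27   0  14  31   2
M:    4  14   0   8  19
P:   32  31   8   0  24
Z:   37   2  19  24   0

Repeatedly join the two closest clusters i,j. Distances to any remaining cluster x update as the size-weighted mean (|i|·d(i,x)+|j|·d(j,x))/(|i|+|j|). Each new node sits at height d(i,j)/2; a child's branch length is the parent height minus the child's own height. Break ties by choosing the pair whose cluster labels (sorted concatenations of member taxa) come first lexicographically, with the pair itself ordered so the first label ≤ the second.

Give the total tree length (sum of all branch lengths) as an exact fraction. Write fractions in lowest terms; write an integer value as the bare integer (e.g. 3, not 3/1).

115/3

step 1: merge (L,Z) at d=2; branch lengths L→1, Z→1; new cluster LZ
  updated: d(D,LZ)=32, d(LZ,M)=33/2, d(LZ,P)=55/2
step 2: merge (D,M) at d=4; branch lengths D→2, M→2; new cluster DM
  updated: d(DM,LZ)=97/4, d(DM,P)=20
step 3: merge (DM,P) at d=20; branch lengths DM→8, P→10; new cluster DMP
  updated: d(DMP,LZ)=76/3
step 4: merge (DMP,LZ) at d=76/3; branch lengths DMP→8/3, LZ→35/3; new cluster DLMPZ
final tree: (((D:2,M:2):8,P:10):8/3,(L:1,Z:1):35/3)
total length: 115/3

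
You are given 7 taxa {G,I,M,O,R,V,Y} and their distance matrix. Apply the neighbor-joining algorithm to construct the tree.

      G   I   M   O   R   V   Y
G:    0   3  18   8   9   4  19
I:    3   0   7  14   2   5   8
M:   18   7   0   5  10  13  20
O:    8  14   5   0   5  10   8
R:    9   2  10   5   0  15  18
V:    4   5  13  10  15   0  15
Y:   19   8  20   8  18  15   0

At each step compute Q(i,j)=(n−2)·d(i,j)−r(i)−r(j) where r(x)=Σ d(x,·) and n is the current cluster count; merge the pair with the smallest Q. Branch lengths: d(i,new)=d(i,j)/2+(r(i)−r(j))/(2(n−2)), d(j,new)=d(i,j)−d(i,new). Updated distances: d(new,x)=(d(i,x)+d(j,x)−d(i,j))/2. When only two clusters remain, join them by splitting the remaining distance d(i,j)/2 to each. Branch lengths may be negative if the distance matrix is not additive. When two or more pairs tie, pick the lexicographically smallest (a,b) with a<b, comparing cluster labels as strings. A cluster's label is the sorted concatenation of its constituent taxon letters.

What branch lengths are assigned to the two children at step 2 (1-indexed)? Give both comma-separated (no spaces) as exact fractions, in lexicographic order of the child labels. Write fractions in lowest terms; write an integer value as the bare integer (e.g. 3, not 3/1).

1. join G+V (d=4, Q=-103) ⇒ GV; edges |G|=19/10, |V|=21/10
  updated: d(GV,I)=2, d(GV,M)=27/2, d(GV,O)=7, d(GV,R)=10, d(GV,Y)=15
2. join O+Y (d=8, Q=-76) ⇒ OY; edges |O|=1/4, |Y|=31/4
  updated: d(GV,OY)=7, d(I,OY)=7, d(M,OY)=17/2, d(OY,R)=15/2
3. join GV+I (d=2, Q=-89/2) ⇒ GIV; edges |GV|=41/12, |I|=-17/12
  updated: d(GIV,M)=37/4, d(GIV,OY)=6, d(GIV,R)=5
4. join GIV+R (d=5, Q=-131/4) ⇒ GIRV; edges |GIV|=31/16, |R|=49/16
  updated: d(GIRV,M)=57/8, d(GIRV,OY)=17/4
5. join GIRV+M (d=57/8, Q=-159/8) ⇒ GIMRV; edges |GIRV|=23/16, |M|=91/16
  updated: d(GIMRV,OY)=45/16
6. join GIMRV+OY (d=45/16) ⇒ GIMORVY; edges |GIMRV|=45/32, |OY|=45/32
final tree: (((((G:19/10,V:21/10):41/12,I:-17/12):31/16,R:49/16):23/16,M:91/16):45/32,(O:1/4,Y:31/4):45/32)
total length: 463/16

1/4,31/4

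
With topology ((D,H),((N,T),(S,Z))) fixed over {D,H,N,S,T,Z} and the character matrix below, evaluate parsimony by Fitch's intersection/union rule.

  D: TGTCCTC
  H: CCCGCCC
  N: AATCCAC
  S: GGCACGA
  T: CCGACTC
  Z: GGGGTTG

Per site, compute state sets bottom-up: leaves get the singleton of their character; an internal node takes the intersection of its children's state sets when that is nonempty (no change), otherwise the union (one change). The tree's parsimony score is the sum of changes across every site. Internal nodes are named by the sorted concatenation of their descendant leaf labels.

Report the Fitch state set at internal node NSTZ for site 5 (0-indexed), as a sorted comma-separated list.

site 0, node DH: D={T} ∪ H={C} → {C,T} (+1)
site 0, node NT: N={A} ∪ T={C} → {A,C} (+1)
site 0, node SZ: S={G} ∩ Z={G} → {G} (+0)
site 0, node NSTZ: NT={A,C} ∪ SZ={G} → {A,C,G} (+1)
site 0, node DHNSTZ: DH={C,T} ∩ NSTZ={A,C,G} → {C} (+0)
site 1, node DH: D={G} ∪ H={C} → {C,G} (+1)
site 1, node NT: N={A} ∪ T={C} → {A,C} (+1)
site 1, node SZ: S={G} ∩ Z={G} → {G} (+0)
site 1, node NSTZ: NT={A,C} ∪ SZ={G} → {A,C,G} (+1)
site 1, node DHNSTZ: DH={C,G} ∩ NSTZ={A,C,G} → {C,G} (+0)
site 2, node DH: D={T} ∪ H={C} → {C,T} (+1)
site 2, node NT: N={T} ∪ T={G} → {G,T} (+1)
site 2, node SZ: S={C} ∪ Z={G} → {C,G} (+1)
site 2, node NSTZ: NT={G,T} ∩ SZ={C,G} → {G} (+0)
site 2, node DHNSTZ: DH={C,T} ∪ NSTZ={G} → {C,G,T} (+1)
site 3, node DH: D={C} ∪ H={G} → {C,G} (+1)
site 3, node NT: N={C} ∪ T={A} → {A,C} (+1)
site 3, node SZ: S={A} ∪ Z={G} → {A,G} (+1)
site 3, node NSTZ: NT={A,C} ∩ SZ={A,G} → {A} (+0)
site 3, node DHNSTZ: DH={C,G} ∪ NSTZ={A} → {A,C,G} (+1)
site 4, node DH: D={C} ∩ H={C} → {C} (+0)
site 4, node NT: N={C} ∩ T={C} → {C} (+0)
site 4, node SZ: S={C} ∪ Z={T} → {C,T} (+1)
site 4, node NSTZ: NT={C} ∩ SZ={C,T} → {C} (+0)
site 4, node DHNSTZ: DH={C} ∩ NSTZ={C} → {C} (+0)
site 5, node DH: D={T} ∪ H={C} → {C,T} (+1)
site 5, node NT: N={A} ∪ T={T} → {A,T} (+1)
site 5, node SZ: S={G} ∪ Z={T} → {G,T} (+1)
site 5, node NSTZ: NT={A,T} ∩ SZ={G,T} → {T} (+0)
site 5, node DHNSTZ: DH={C,T} ∩ NSTZ={T} → {T} (+0)
site 6, node DH: D={C} ∩ H={C} → {C} (+0)
site 6, node NT: N={C} ∩ T={C} → {C} (+0)
site 6, node SZ: S={A} ∪ Z={G} → {A,G} (+1)
site 6, node NSTZ: NT={C} ∪ SZ={A,G} → {A,C,G} (+1)
site 6, node DHNSTZ: DH={C} ∩ NSTZ={A,C,G} → {C} (+0)
per-site changes: [3, 3, 4, 4, 1, 3, 2]; total = 20

T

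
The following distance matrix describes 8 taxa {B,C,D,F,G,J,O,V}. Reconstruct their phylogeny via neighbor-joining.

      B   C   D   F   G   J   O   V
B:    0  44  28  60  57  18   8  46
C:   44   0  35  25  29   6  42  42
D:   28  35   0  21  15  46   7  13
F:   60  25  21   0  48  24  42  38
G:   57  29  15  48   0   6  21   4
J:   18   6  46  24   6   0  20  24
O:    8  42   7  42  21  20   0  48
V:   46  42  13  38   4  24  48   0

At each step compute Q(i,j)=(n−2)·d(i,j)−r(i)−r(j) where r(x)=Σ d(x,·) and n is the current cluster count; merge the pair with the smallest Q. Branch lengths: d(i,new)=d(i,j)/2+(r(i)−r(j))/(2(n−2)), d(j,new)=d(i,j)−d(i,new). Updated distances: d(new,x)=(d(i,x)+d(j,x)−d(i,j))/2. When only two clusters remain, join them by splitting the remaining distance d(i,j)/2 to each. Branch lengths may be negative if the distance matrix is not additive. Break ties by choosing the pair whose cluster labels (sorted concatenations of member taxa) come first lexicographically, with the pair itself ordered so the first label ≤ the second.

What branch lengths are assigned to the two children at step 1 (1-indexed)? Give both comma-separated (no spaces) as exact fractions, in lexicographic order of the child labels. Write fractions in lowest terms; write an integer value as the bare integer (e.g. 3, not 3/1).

121/12,-25/12

step 1: merge (B,O) at d=8, Q=-401; branch lengths B→121/12, O→-25/12; new cluster BO
  updated: d(BO,C)=39, d(BO,D)=27/2, d(BO,F)=47, d(BO,G)=35, d(BO,J)=15, d(BO,V)=43
step 2: merge (G,V) at d=4, Q=-281; branch lengths G→-7/10, V→47/10; new cluster GV
  updated: d(BO,GV)=37, d(C,GV)=67/2, d(D,GV)=12, d(F,GV)=41, d(GV,J)=13
step 3: merge (BO,D) at d=27/2, Q=-225; branch lengths BO→39/4, D→15/4; new cluster BDO
  updated: d(BDO,C)=121/4, d(BDO,F)=109/4, d(BDO,GV)=71/4, d(BDO,J)=95/4
step 4: merge (BDO,GV) at d=71/4, Q=-151; branch lengths BDO→47/6, GV→119/12; new cluster BDGOV
  updated: d(BDGOV,C)=23, d(BDGOV,F)=101/4, d(BDGOV,J)=19/2
step 5: merge (BDGOV,F) at d=101/4, Q=-163/2; branch lengths BDGOV→17/2, F→67/4; new cluster BDFGOV
  updated: d(BDFGOV,C)=91/8, d(BDFGOV,J)=33/8
step 6: merge (BDFGOV,C) at d=91/8, Q=-43/2; branch lengths BDFGOV→19/4, C→53/8; new cluster BCDFGOV
  updated: d(BCDFGOV,J)=-5/8
step 7: merge (BCDFGOV,J) at d=-5/8; branch lengths BCDFGOV→-5/16, J→-5/16; new cluster BCDFGJOV
final tree: ((((((B:121/12,O:-25/12):39/4,D:15/4):47/6,(G:-7/10,V:47/10):119/12):17/2,F:67/4):19/4,C:53/8):-5/16,J:-5/16)
total length: 317/4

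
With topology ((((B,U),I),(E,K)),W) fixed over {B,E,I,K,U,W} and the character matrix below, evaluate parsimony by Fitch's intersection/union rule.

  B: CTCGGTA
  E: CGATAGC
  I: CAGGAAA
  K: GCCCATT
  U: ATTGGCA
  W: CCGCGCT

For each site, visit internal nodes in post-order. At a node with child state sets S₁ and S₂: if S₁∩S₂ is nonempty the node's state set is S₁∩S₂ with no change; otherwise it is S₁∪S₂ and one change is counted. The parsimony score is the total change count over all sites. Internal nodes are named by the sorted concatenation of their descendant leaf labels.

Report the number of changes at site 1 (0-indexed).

BU@0: {C} ∪ {A} = {A,C} (union, +1)
BIU@0: {A,C} ∩ {C} = {C} (intersection, +0)
EK@0: {C} ∪ {G} = {C,G} (union, +1)
BEIKU@0: {C} ∩ {C,G} = {C} (intersection, +0)
BEIKUW@0: {C} ∩ {C} = {C} (intersection, +0)
BU@1: {T} ∩ {T} = {T} (intersection, +0)
BIU@1: {T} ∪ {A} = {A,T} (union, +1)
EK@1: {G} ∪ {C} = {C,G} (union, +1)
BEIKU@1: {A,T} ∪ {C,G} = {A,C,G,T} (union, +1)
BEIKUW@1: {A,C,G,T} ∩ {C} = {C} (intersection, +0)
BU@2: {C} ∪ {T} = {C,T} (union, +1)
BIU@2: {C,T} ∪ {G} = {C,G,T} (union, +1)
EK@2: {A} ∪ {C} = {A,C} (union, +1)
BEIKU@2: {C,G,T} ∩ {A,C} = {C} (intersection, +0)
BEIKUW@2: {C} ∪ {G} = {C,G} (union, +1)
BU@3: {G} ∩ {G} = {G} (intersection, +0)
BIU@3: {G} ∩ {G} = {G} (intersection, +0)
EK@3: {T} ∪ {C} = {C,T} (union, +1)
BEIKU@3: {G} ∪ {C,T} = {C,G,T} (union, +1)
BEIKUW@3: {C,G,T} ∩ {C} = {C} (intersection, +0)
BU@4: {G} ∩ {G} = {G} (intersection, +0)
BIU@4: {G} ∪ {A} = {A,G} (union, +1)
EK@4: {A} ∩ {A} = {A} (intersection, +0)
BEIKU@4: {A,G} ∩ {A} = {A} (intersection, +0)
BEIKUW@4: {A} ∪ {G} = {A,G} (union, +1)
BU@5: {T} ∪ {C} = {C,T} (union, +1)
BIU@5: {C,T} ∪ {A} = {A,C,T} (union, +1)
EK@5: {G} ∪ {T} = {G,T} (union, +1)
BEIKU@5: {A,C,T} ∩ {G,T} = {T} (intersection, +0)
BEIKUW@5: {T} ∪ {C} = {C,T} (union, +1)
BU@6: {A} ∩ {A} = {A} (intersection, +0)
BIU@6: {A} ∩ {A} = {A} (intersection, +0)
EK@6: {C} ∪ {T} = {C,T} (union, +1)
BEIKU@6: {A} ∪ {C,T} = {A,C,T} (union, +1)
BEIKUW@6: {A,C,T} ∩ {T} = {T} (intersection, +0)
per-site changes: [2, 3, 4, 2, 2, 4, 2]; total = 19

3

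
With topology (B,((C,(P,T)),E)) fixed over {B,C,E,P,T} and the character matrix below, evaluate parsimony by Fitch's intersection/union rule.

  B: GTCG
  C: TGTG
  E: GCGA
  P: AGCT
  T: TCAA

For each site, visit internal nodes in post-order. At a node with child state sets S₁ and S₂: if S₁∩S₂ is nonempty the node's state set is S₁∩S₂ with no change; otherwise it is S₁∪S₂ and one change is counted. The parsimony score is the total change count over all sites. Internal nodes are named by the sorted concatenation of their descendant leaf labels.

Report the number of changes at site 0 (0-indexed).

2

[col 0] PT: children P:{A}, T:{T} ∪→ {A,T}; cost 1
[col 0] CPT: children C:{T}, PT:{A,T} ∩→ {T}; cost 0
[col 0] CEPT: children CPT:{T}, E:{G} ∪→ {G,T}; cost 1
[col 0] BCEPT: children B:{G}, CEPT:{G,T} ∩→ {G}; cost 0
[col 1] PT: children P:{G}, T:{C} ∪→ {C,G}; cost 1
[col 1] CPT: children C:{G}, PT:{C,G} ∩→ {G}; cost 0
[col 1] CEPT: children CPT:{G}, E:{C} ∪→ {C,G}; cost 1
[col 1] BCEPT: children B:{T}, CEPT:{C,G} ∪→ {C,G,T}; cost 1
[col 2] PT: children P:{C}, T:{A} ∪→ {A,C}; cost 1
[col 2] CPT: children C:{T}, PT:{A,C} ∪→ {A,C,T}; cost 1
[col 2] CEPT: children CPT:{A,C,T}, E:{G} ∪→ {A,C,G,T}; cost 1
[col 2] BCEPT: children B:{C}, CEPT:{A,C,G,T} ∩→ {C}; cost 0
[col 3] PT: children P:{T}, T:{A} ∪→ {A,T}; cost 1
[col 3] CPT: children C:{G}, PT:{A,T} ∪→ {A,G,T}; cost 1
[col 3] CEPT: children CPT:{A,G,T}, E:{A} ∩→ {A}; cost 0
[col 3] BCEPT: children B:{G}, CEPT:{A} ∪→ {A,G}; cost 1
per-site changes: [2, 3, 3, 3]; total = 11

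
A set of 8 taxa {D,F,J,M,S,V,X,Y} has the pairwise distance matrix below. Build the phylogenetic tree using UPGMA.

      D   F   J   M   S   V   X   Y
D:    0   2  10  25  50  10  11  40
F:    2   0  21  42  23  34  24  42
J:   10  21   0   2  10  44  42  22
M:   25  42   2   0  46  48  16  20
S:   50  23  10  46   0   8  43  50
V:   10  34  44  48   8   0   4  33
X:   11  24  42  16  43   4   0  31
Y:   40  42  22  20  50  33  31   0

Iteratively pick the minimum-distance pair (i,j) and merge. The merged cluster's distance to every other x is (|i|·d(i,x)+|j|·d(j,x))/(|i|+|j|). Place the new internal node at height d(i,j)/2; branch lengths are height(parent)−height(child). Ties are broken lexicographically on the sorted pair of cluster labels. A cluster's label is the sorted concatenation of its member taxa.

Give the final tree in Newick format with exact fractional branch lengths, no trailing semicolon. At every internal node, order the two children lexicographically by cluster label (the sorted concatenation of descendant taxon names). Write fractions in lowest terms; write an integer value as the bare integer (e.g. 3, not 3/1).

iteration 1: select D,F (d=2); attach at lengths (1, 1); label the merged cluster DF
  updated: d(DF,J)=31/2, d(DF,M)=67/2, d(DF,S)=73/2, d(DF,V)=22, d(DF,X)=35/2, d(DF,Y)=41
iteration 2: select J,M (d=2); attach at lengths (1, 1); label the merged cluster JM
  updated: d(DF,JM)=49/2, d(JM,S)=28, d(JM,V)=46, d(JM,X)=29, d(JM,Y)=21
iteration 3: select V,X (d=4); attach at lengths (2, 2); label the merged cluster VX
  updated: d(DF,VX)=79/4, d(JM,VX)=75/2, d(S,VX)=51/2, d(VX,Y)=32
iteration 4: select DF,VX (d=79/4); attach at lengths (71/8, 63/8); label the merged cluster DFVX
  updated: d(DFVX,JM)=31, d(DFVX,S)=31, d(DFVX,Y)=73/2
iteration 5: select JM,Y (d=21); attach at lengths (19/2, 21/2); label the merged cluster JMY
  updated: d(DFVX,JMY)=197/6, d(JMY,S)=106/3
iteration 6: select DFVX,S (d=31); attach at lengths (45/8, 31/2); label the merged cluster DFSVX
  updated: d(DFSVX,JMY)=100/3
iteration 7: select DFSVX,JMY (d=100/3); attach at lengths (7/6, 37/6); label the merged cluster DFJMSVXY
final tree: ((((D:1,F:1):71/8,(V:2,X:2):63/8):45/8,S:31/2):7/6,((J:1,M:1):19/2,Y:21/2):37/6)
total length: 1757/24

((((D:1,F:1):71/8,(V:2,X:2):63/8):45/8,S:31/2):7/6,((J:1,M:1):19/2,Y:21/2):37/6)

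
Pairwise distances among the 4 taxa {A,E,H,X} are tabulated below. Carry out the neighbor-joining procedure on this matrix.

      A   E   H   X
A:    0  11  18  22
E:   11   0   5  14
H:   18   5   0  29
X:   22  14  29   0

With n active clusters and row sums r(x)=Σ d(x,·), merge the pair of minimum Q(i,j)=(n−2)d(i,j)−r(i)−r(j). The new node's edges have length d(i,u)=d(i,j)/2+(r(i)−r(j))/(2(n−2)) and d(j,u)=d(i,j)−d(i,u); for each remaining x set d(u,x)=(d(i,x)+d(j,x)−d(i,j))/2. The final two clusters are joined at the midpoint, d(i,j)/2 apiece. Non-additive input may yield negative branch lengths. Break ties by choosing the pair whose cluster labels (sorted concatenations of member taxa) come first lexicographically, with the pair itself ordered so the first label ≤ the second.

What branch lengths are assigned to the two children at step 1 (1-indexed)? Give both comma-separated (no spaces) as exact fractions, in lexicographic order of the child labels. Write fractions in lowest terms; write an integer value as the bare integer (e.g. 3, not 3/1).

15/2,29/2

1. join A+X (d=22, Q=-72) ⇒ AX; edges |A|=15/2, |X|=29/2
  updated: d(AX,E)=3/2, d(AX,H)=25/2
2. join AX+E (d=3/2, Q=-19) ⇒ AEX; edges |AX|=9/2, |E|=-3
  updated: d(AEX,H)=8
3. join AEX+H (d=8) ⇒ AEHX; edges |AEX|=4, |H|=4
final tree: (((A:15/2,X:29/2):9/2,E:-3):4,H:4)
total length: 63/2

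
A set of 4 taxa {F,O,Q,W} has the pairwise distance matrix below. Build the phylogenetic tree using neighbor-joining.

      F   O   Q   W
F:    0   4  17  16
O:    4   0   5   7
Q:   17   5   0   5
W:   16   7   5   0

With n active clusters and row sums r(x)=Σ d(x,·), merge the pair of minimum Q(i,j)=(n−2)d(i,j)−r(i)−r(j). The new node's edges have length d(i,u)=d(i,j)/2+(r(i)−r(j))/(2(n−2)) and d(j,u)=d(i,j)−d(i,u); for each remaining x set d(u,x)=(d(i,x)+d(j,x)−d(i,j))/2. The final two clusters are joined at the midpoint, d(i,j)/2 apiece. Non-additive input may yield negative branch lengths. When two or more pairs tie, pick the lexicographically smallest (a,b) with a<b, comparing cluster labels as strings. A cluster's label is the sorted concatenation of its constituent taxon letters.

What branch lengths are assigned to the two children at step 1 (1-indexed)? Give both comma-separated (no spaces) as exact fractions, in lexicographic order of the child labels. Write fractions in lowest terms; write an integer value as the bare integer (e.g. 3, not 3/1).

29/4,-13/4

iteration 1: select F,O (d=4, Q=-45); attach at lengths (29/4, -13/4); label the merged cluster FO
  updated: d(FO,Q)=9, d(FO,W)=19/2
iteration 2: select FO,Q (d=9, Q=-47/2); attach at lengths (27/4, 9/4); label the merged cluster FOQ
  updated: d(FOQ,W)=11/4
iteration 3: select FOQ,W (d=11/4); attach at lengths (11/8, 11/8); label the merged cluster FOQW
final tree: (((F:29/4,O:-13/4):27/4,Q:9/4):11/8,W:11/8)
total length: 63/4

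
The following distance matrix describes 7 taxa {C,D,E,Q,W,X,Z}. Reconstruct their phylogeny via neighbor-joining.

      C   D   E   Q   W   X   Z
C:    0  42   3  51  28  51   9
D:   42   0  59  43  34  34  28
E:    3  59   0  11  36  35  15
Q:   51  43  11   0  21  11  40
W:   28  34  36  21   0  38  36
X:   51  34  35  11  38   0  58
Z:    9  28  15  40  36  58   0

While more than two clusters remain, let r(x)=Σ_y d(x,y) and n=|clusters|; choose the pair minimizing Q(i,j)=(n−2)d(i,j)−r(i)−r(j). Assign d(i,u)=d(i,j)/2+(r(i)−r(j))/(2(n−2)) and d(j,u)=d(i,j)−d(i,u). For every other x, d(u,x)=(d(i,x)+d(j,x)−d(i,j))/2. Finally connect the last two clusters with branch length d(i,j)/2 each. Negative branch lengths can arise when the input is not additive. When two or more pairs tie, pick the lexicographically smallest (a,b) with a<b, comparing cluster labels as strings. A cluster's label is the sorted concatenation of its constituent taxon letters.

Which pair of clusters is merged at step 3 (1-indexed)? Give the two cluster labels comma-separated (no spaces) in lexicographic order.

iteration 1: select Q,X (d=11, Q=-349); attach at lengths (1/2, 21/2); label the merged cluster QX
  updated: d(C,QX)=91/2, d(D,QX)=33, d(E,QX)=35/2, d(QX,W)=24, d(QX,Z)=87/2
iteration 2: select C,E (d=3, Q=-246); attach at lengths (9/8, 15/8); label the merged cluster CE
  updated: d(CE,D)=49, d(CE,QX)=30, d(CE,W)=61/2, d(CE,Z)=21/2
iteration 3: select CE,Z (d=21/2, Q=-413/2); attach at lengths (67/12, 59/12); label the merged cluster CEZ
  updated: d(CEZ,D)=133/4, d(CEZ,QX)=63/2, d(CEZ,W)=28
iteration 4: select CEZ,D (d=133/4, Q=-253/2); attach at lengths (59/4, 37/2); label the merged cluster CDEZ
  updated: d(CDEZ,QX)=125/8, d(CDEZ,W)=115/8
iteration 5: select CDEZ,QX (d=125/8, Q=-54); attach at lengths (3, 101/8); label the merged cluster CDEQXZ
  updated: d(CDEQXZ,W)=91/8
iteration 6: select CDEQXZ,W (d=91/8); attach at lengths (91/16, 91/16); label the merged cluster CDEQWXZ
final tree: (((((C:9/8,E:15/8):67/12,Z:59/12):59/4,D:37/2):3,(Q:1/2,X:21/2):101/8):91/16,W:91/16)
total length: 339/4

CE,Z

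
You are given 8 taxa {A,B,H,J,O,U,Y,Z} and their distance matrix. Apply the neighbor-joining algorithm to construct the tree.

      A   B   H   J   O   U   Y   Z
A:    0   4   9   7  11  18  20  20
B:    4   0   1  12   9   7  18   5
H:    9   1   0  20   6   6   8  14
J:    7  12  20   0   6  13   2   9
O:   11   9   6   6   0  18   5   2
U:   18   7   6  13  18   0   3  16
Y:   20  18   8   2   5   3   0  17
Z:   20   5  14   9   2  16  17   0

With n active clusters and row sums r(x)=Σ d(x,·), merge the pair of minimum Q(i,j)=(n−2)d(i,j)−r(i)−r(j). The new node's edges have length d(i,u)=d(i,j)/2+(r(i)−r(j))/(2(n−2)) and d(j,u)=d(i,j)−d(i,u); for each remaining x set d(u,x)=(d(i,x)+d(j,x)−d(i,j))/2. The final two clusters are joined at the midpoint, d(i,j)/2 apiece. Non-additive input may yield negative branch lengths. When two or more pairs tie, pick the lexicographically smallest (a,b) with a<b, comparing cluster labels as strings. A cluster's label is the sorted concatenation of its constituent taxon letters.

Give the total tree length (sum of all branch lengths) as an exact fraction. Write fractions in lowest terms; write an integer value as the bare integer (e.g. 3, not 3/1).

891/32

step 1: merge (U,Y) at d=3, Q=-136; branch lengths U→13/6, Y→5/6; new cluster UY
  updated: d(A,UY)=35/2, d(B,UY)=11, d(H,UY)=11/2, d(J,UY)=6, d(O,UY)=10, d(UY,Z)=15
step 2: merge (O,Z) at d=2, Q=-99; branch lengths O→-11/10, Z→31/10; new cluster OZ
  updated: d(A,OZ)=29/2, d(B,OZ)=6, d(H,OZ)=9, d(J,OZ)=13/2, d(OZ,UY)=23/2
step 3: merge (J,UY) at d=6, Q=-79; branch lengths J→3, UY→3; new cluster JUY
  updated: d(A,JUY)=37/4, d(B,JUY)=17/2, d(H,JUY)=39/4, d(JUY,OZ)=6
step 4: merge (JUY,OZ) at d=6, Q=-51; branch lengths JUY→8/3, OZ→10/3; new cluster JOUYZ
  updated: d(A,JOUYZ)=71/8, d(B,JOUYZ)=17/4, d(H,JOUYZ)=51/8
step 5: merge (A,JOUYZ) at d=71/8, Q=-189/8; branch lengths A→161/32, JOUYZ→123/32; new cluster AJOUYZ
  updated: d(AJOUYZ,B)=-5/16, d(AJOUYZ,H)=13/4
step 6: merge (AJOUYZ,B) at d=-5/16, Q=-63/16; branch lengths AJOUYZ→31/32, B→-41/32; new cluster ABJOUYZ
  updated: d(ABJOUYZ,H)=73/32
step 7: merge (ABJOUYZ,H) at d=73/32; branch lengths ABJOUYZ→73/64, H→73/64; new cluster ABHJOUYZ
final tree: (((A:161/32,((J:3,(U:13/6,Y:5/6):3):8/3,(O:-11/10,Z:31/10):10/3):123/32):31/32,B:-41/32):73/64,H:73/64)
total length: 891/32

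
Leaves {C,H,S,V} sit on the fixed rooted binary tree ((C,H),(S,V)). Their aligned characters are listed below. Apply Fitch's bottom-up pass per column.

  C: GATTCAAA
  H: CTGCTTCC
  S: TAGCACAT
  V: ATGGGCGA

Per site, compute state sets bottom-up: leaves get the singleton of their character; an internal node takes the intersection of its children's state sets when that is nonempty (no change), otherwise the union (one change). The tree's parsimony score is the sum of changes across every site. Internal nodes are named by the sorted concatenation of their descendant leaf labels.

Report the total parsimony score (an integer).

[col 0] CH: children C:{G}, H:{C} ∪→ {C,G}; cost 1
[col 0] SV: children S:{T}, V:{A} ∪→ {A,T}; cost 1
[col 0] CHSV: children CH:{C,G}, SV:{A,T} ∪→ {A,C,G,T}; cost 1
[col 1] CH: children C:{A}, H:{T} ∪→ {A,T}; cost 1
[col 1] SV: children S:{A}, V:{T} ∪→ {A,T}; cost 1
[col 1] CHSV: children CH:{A,T}, SV:{A,T} ∩→ {A,T}; cost 0
[col 2] CH: children C:{T}, H:{G} ∪→ {G,T}; cost 1
[col 2] SV: children S:{G}, V:{G} ∩→ {G}; cost 0
[col 2] CHSV: children CH:{G,T}, SV:{G} ∩→ {G}; cost 0
[col 3] CH: children C:{T}, H:{C} ∪→ {C,T}; cost 1
[col 3] SV: children S:{C}, V:{G} ∪→ {C,G}; cost 1
[col 3] CHSV: children CH:{C,T}, SV:{C,G} ∩→ {C}; cost 0
[col 4] CH: children C:{C}, H:{T} ∪→ {C,T}; cost 1
[col 4] SV: children S:{A}, V:{G} ∪→ {A,G}; cost 1
[col 4] CHSV: children CH:{C,T}, SV:{A,G} ∪→ {A,C,G,T}; cost 1
[col 5] CH: children C:{A}, H:{T} ∪→ {A,T}; cost 1
[col 5] SV: children S:{C}, V:{C} ∩→ {C}; cost 0
[col 5] CHSV: children CH:{A,T}, SV:{C} ∪→ {A,C,T}; cost 1
[col 6] CH: children C:{A}, H:{C} ∪→ {A,C}; cost 1
[col 6] SV: children S:{A}, V:{G} ∪→ {A,G}; cost 1
[col 6] CHSV: children CH:{A,C}, SV:{A,G} ∩→ {A}; cost 0
[col 7] CH: children C:{A}, H:{C} ∪→ {A,C}; cost 1
[col 7] SV: children S:{T}, V:{A} ∪→ {A,T}; cost 1
[col 7] CHSV: children CH:{A,C}, SV:{A,T} ∩→ {A}; cost 0
per-site changes: [3, 2, 1, 2, 3, 2, 2, 2]; total = 17

17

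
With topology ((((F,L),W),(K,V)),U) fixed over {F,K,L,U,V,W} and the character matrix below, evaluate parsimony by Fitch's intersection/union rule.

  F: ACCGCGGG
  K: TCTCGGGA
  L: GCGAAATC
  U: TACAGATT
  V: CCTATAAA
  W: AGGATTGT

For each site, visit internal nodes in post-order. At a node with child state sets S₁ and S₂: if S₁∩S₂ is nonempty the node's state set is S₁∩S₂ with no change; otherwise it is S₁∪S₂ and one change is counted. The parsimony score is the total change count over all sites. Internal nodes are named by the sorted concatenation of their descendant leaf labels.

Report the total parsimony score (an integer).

23

[col 0] FL: children F:{A}, L:{G} ∪→ {A,G}; cost 1
[col 0] FLW: children FL:{A,G}, W:{A} ∩→ {A}; cost 0
[col 0] KV: children K:{T}, V:{C} ∪→ {C,T}; cost 1
[col 0] FKLVW: children FLW:{A}, KV:{C,T} ∪→ {A,C,T}; cost 1
[col 0] FKLUVW: children FKLVW:{A,C,T}, U:{T} ∩→ {T}; cost 0
[col 1] FL: children F:{C}, L:{C} ∩→ {C}; cost 0
[col 1] FLW: children FL:{C}, W:{G} ∪→ {C,G}; cost 1
[col 1] KV: children K:{C}, V:{C} ∩→ {C}; cost 0
[col 1] FKLVW: children FLW:{C,G}, KV:{C} ∩→ {C}; cost 0
[col 1] FKLUVW: children FKLVW:{C}, U:{A} ∪→ {A,C}; cost 1
[col 2] FL: children F:{C}, L:{G} ∪→ {C,G}; cost 1
[col 2] FLW: children FL:{C,G}, W:{G} ∩→ {G}; cost 0
[col 2] KV: children K:{T}, V:{T} ∩→ {T}; cost 0
[col 2] FKLVW: children FLW:{G}, KV:{T} ∪→ {G,T}; cost 1
[col 2] FKLUVW: children FKLVW:{G,T}, U:{C} ∪→ {C,G,T}; cost 1
[col 3] FL: children F:{G}, L:{A} ∪→ {A,G}; cost 1
[col 3] FLW: children FL:{A,G}, W:{A} ∩→ {A}; cost 0
[col 3] KV: children K:{C}, V:{A} ∪→ {A,C}; cost 1
[col 3] FKLVW: children FLW:{A}, KV:{A,C} ∩→ {A}; cost 0
[col 3] FKLUVW: children FKLVW:{A}, U:{A} ∩→ {A}; cost 0
[col 4] FL: children F:{C}, L:{A} ∪→ {A,C}; cost 1
[col 4] FLW: children FL:{A,C}, W:{T} ∪→ {A,C,T}; cost 1
[col 4] KV: children K:{G}, V:{T} ∪→ {G,T}; cost 1
[col 4] FKLVW: children FLW:{A,C,T}, KV:{G,T} ∩→ {T}; cost 0
[col 4] FKLUVW: children FKLVW:{T}, U:{G} ∪→ {G,T}; cost 1
[col 5] FL: children F:{G}, L:{A} ∪→ {A,G}; cost 1
[col 5] FLW: children FL:{A,G}, W:{T} ∪→ {A,G,T}; cost 1
[col 5] KV: children K:{G}, V:{A} ∪→ {A,G}; cost 1
[col 5] FKLVW: children FLW:{A,G,T}, KV:{A,G} ∩→ {A,G}; cost 0
[col 5] FKLUVW: children FKLVW:{A,G}, U:{A} ∩→ {A}; cost 0
[col 6] FL: children F:{G}, L:{T} ∪→ {G,T}; cost 1
[col 6] FLW: children FL:{G,T}, W:{G} ∩→ {G}; cost 0
[col 6] KV: children K:{G}, V:{A} ∪→ {A,G}; cost 1
[col 6] FKLVW: children FLW:{G}, KV:{A,G} ∩→ {G}; cost 0
[col 6] FKLUVW: children FKLVW:{G}, U:{T} ∪→ {G,T}; cost 1
[col 7] FL: children F:{G}, L:{C} ∪→ {C,G}; cost 1
[col 7] FLW: children FL:{C,G}, W:{T} ∪→ {C,G,T}; cost 1
[col 7] KV: children K:{A}, V:{A} ∩→ {A}; cost 0
[col 7] FKLVW: children FLW:{C,G,T}, KV:{A} ∪→ {A,C,G,T}; cost 1
[col 7] FKLUVW: children FKLVW:{A,C,G,T}, U:{T} ∩→ {T}; cost 0
per-site changes: [3, 2, 3, 2, 4, 3, 3, 3]; total = 23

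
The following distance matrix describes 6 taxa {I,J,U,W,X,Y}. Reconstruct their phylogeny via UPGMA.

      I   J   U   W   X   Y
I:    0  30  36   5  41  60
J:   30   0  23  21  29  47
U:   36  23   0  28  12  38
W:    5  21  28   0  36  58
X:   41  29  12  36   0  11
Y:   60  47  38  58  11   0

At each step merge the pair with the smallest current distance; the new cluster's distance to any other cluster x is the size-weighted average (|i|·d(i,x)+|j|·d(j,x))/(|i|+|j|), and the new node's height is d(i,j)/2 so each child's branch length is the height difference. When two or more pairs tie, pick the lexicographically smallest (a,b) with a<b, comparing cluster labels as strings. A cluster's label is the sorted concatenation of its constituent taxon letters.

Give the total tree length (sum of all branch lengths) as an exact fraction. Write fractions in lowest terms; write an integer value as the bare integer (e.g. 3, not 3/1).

iteration 1: select I,W (d=5); attach at lengths (5/2, 5/2); label the merged cluster IW
  updated: d(IW,J)=51/2, d(IW,U)=32, d(IW,X)=77/2, d(IW,Y)=59
iteration 2: select X,Y (d=11); attach at lengths (11/2, 11/2); label the merged cluster XY
  updated: d(IW,XY)=195/4, d(J,XY)=38, d(U,XY)=25
iteration 3: select J,U (d=23); attach at lengths (23/2, 23/2); label the merged cluster JU
  updated: d(IW,JU)=115/4, d(JU,XY)=63/2
iteration 4: select IW,JU (d=115/4); attach at lengths (95/8, 23/8); label the merged cluster IJUW
  updated: d(IJUW,XY)=321/8
iteration 5: select IJUW,XY (d=321/8); attach at lengths (91/16, 233/16); label the merged cluster IJUWXY
final tree: (((I:5/2,W:5/2):95/8,(J:23/2,U:23/2):23/8):91/16,(X:11/2,Y:11/2):233/16)
total length: 74

74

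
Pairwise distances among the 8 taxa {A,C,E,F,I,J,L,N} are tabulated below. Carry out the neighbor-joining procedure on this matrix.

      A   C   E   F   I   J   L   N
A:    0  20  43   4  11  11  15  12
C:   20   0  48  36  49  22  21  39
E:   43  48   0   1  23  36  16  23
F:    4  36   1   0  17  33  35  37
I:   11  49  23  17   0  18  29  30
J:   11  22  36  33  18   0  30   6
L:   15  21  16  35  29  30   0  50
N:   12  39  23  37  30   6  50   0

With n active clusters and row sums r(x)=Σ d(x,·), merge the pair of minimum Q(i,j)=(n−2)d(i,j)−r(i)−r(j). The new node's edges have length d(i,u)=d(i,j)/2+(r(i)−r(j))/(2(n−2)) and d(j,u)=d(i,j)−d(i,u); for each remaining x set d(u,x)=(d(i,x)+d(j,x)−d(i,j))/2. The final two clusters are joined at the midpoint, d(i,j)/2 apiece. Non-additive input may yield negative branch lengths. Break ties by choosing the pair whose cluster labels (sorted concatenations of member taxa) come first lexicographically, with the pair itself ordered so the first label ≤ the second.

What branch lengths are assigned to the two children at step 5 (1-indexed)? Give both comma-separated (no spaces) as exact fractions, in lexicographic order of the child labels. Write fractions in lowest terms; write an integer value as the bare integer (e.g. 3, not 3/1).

step 1: merge (E,F) at d=1, Q=-347; branch lengths E→11/4, F→-7/4; new cluster EF
  updated: d(A,EF)=23, d(C,EF)=83/2, d(EF,I)=39/2, d(EF,J)=34, d(EF,L)=25, d(EF,N)=59/2
step 2: merge (C,L) at d=21, Q=-515/2; branch lengths C→51/4, L→33/4; new cluster CL
  updated: d(A,CL)=7, d(CL,EF)=91/4, d(CL,I)=57/2, d(CL,J)=31/2, d(CL,N)=34
step 3: merge (J,N) at d=6, Q=-172; branch lengths J→-3/8, N→51/8; new cluster JN
  updated: d(A,JN)=17/2, d(CL,JN)=87/4, d(EF,JN)=115/4, d(I,JN)=21
step 4: merge (EF,I) at d=39/2, Q=-231/2; branch lengths EF→145/12, I→89/12; new cluster EFI
  updated: d(A,EFI)=29/4, d(CL,EFI)=127/8, d(EFI,JN)=121/8
step 5: merge (A,CL) at d=7, Q=-427/8; branch lengths A→-63/32, CL→287/32; new cluster ACL
  updated: d(ACL,EFI)=129/16, d(ACL,JN)=93/8
step 6: merge (ACL,EFI) at d=129/16, Q=-557/16; branch lengths ACL→73/32, EFI→185/32; new cluster ACEFIL
  updated: d(ACEFIL,JN)=299/32
step 7: merge (ACEFIL,JN) at d=299/32; branch lengths ACEFIL→299/64, JN→299/64; new cluster ACEFIJLN
final tree: (((A:-63/32,(C:51/4,L:33/4):287/32):73/32,((E:11/4,F:-7/4):145/12,I:89/12):185/32):299/64,(J:-3/8,N:51/8):299/64)
total length: 2301/32

-63/32,287/32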